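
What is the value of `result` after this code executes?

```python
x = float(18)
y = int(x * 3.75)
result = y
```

x = 18.0; y = 67; result = 67

67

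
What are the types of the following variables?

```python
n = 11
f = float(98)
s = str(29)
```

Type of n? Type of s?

n is assigned a bare integer (no decimal point), so it is an int; s is assigned the result of calling str(), which returns a str

int, str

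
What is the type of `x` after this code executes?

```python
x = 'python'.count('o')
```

str.count() returns int

int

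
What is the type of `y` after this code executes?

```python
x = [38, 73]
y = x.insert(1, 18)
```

list.insert() returns None

NoneType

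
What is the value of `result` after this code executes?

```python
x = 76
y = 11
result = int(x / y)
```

x = 76; y = 11; result = 6

6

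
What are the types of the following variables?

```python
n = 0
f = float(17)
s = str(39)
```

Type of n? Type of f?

n is assigned a bare integer (no decimal point), so it is an int; f is assigned the result of calling float(), which returns a float

int, float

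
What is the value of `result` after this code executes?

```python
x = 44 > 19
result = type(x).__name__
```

x is bool; result = 'bool'

'bool'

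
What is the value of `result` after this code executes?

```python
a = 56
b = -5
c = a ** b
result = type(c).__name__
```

a is int; b is int; c is float; result = 'float'

'float'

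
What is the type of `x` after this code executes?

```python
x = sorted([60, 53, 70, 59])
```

sorted() always returns list

list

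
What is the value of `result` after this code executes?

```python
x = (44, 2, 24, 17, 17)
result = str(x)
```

x = (44, 2, 24, 17, 17); result = '(44, 2, 24, 17, 17)'

'(44, 2, 24, 17, 17)'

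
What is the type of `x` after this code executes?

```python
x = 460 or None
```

'or' returns first truthy value

int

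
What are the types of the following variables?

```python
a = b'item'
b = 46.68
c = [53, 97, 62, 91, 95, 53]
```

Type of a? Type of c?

a is assigned a bytes literal (b'...' prefix); c is assigned a list literal (square brackets)

bytes, list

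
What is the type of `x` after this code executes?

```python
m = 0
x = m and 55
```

'and' returns first falsy value (0 is int)

int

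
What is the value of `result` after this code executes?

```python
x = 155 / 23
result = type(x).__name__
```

x is float; result = 'float'

'float'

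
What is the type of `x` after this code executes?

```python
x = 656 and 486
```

'and' with truthy values returns last operand (int)

int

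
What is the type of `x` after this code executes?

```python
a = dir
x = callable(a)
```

callable() returns bool

bool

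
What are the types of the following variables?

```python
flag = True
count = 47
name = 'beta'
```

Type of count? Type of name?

count is assigned a bare integer (no decimal point), so it is an int; name is assigned a quoted string literal, so it is a str

int, str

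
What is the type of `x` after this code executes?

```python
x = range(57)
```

range() returns a range object

range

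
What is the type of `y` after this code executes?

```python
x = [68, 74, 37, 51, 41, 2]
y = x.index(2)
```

list.index() returns int

int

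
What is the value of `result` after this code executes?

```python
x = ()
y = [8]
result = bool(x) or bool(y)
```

x = (); y = [8]; result = True

True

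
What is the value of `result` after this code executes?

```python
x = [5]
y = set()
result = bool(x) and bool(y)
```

x = [5]; y = set(); result = False

False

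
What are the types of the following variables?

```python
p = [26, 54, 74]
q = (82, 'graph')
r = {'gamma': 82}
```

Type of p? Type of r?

p is assigned a list literal (square brackets); r is assigned a dict literal ({key: value})

list, dict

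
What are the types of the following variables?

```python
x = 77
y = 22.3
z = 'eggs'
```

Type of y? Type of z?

y is assigned a number with a decimal point, so it is a float; z is assigned a quoted string literal, so it is a str

float, str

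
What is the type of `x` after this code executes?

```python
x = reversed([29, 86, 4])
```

reversed() on a list returns list_reverseiterator

list_reverseiterator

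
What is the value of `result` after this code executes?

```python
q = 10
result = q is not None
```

q = 10; result = True

True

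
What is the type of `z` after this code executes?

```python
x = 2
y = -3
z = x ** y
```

int ** negative = float

float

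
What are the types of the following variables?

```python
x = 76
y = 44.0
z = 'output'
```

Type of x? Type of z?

x is assigned a bare integer (no decimal point), so it is an int; z is assigned a quoted string literal, so it is a str

int, str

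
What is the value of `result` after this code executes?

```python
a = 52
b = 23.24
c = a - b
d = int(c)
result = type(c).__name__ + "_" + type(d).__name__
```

a is int; b is float; c is float; d is int; result = 'float_int'

'float_int'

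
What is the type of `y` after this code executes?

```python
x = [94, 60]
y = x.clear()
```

list.clear() returns None

NoneType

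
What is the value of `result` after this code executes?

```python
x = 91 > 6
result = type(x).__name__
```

x is bool; result = 'bool'

'bool'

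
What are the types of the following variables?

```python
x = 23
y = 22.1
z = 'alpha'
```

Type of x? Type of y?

x is assigned a bare integer (no decimal point), so it is an int; y is assigned a number with a decimal point, so it is a float

int, float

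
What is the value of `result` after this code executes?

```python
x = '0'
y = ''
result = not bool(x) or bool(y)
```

x = '0'; y = ''; result = False

False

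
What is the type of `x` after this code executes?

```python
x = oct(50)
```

oct() returns str representation

str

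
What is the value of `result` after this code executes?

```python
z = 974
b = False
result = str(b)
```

z = 974; b = False; result = 'False'

'False'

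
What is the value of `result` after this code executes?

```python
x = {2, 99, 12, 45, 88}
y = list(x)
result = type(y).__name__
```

x is set; y is list; result = 'list'

'list'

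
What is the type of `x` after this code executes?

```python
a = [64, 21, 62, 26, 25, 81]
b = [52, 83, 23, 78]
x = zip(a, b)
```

zip() returns a zip object

zip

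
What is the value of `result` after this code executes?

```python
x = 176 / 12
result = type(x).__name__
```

x is float; result = 'float'

'float'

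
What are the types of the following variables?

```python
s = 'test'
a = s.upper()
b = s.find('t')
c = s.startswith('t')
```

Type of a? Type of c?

upper() returns str; startswith() returns bool

str, bool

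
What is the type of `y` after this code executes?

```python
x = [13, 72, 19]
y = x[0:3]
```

Slicing a list returns a list

list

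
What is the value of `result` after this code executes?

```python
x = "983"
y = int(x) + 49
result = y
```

x = '983'; y = 1032; result = 1032

1032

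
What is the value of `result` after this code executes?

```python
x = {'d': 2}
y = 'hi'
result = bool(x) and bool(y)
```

x = {'d': 2}; y = 'hi'; result = True

True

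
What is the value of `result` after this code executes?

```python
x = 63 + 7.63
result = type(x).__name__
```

x is float; result = 'float'

'float'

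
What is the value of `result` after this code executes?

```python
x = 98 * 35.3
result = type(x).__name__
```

x is float; result = 'float'

'float'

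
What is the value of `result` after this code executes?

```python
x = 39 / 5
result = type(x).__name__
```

x is float; result = 'float'

'float'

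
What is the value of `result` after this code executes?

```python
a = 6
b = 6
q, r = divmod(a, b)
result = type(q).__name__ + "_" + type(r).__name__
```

a is int; b is int; q is int; r is int; result = 'int_int'

'int_int'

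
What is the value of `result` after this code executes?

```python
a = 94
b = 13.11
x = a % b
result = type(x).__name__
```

a is int; b is float; x is float; result = 'float'

'float'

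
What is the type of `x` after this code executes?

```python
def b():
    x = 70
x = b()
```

Function without return returns None

NoneType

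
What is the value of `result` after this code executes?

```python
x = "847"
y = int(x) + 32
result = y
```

x = '847'; y = 879; result = 879

879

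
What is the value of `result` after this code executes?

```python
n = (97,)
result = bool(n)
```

n = (97,); result = True

True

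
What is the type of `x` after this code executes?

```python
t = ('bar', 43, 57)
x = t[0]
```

Index 0 of tuple is a str literal

str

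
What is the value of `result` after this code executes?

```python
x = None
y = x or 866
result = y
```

x = None; y = 866; result = 866

866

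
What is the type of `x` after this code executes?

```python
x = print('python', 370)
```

print() returns None

NoneType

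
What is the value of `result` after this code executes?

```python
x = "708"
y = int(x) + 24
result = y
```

x = '708'; y = 732; result = 732

732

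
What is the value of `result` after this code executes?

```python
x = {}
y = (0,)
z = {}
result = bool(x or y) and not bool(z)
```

x = {}; y = (0,); z = {}; result = True

True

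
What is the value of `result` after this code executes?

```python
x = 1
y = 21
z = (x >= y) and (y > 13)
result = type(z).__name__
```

x is int; y is int; z is bool; result = 'bool'

'bool'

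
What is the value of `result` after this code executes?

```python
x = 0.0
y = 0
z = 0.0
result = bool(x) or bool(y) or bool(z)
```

x = 0.0; y = 0; z = 0.0; result = False

False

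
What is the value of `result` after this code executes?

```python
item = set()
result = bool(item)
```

item = set(); result = False

False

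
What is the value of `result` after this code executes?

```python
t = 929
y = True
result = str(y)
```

t = 929; y = True; result = 'True'

'True'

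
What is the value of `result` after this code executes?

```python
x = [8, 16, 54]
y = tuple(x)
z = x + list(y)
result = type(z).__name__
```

x is list; y is tuple; z is list; result = 'list'

'list'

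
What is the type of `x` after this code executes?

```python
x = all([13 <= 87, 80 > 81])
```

all() returns bool

bool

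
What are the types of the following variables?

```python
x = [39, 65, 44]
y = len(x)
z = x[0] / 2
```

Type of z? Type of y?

int / int = float; len() returns int

float, int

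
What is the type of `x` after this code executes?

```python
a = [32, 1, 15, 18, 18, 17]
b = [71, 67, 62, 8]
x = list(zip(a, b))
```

list(zip()) returns a list of tuples

list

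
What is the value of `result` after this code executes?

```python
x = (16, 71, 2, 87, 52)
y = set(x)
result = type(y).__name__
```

x is tuple; y is set; result = 'set'

'set'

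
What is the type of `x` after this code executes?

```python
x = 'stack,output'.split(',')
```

str.split() returns list

list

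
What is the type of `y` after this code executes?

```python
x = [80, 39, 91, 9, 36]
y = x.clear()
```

list.clear() returns None

NoneType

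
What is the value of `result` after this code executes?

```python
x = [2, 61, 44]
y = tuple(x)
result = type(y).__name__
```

x is list; y is tuple; result = 'tuple'

'tuple'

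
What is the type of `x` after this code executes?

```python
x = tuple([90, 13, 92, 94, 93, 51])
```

tuple() constructor returns tuple

tuple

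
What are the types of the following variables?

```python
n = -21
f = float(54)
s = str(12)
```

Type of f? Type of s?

f is assigned the result of calling float(), which returns a float; s is assigned the result of calling str(), which returns a str

float, str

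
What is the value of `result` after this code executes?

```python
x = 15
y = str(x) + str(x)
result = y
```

x = 15; y = '1515'; result = '1515'

'1515'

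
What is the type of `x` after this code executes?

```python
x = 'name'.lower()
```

str.lower() returns str

str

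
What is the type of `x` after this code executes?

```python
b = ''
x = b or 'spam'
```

'or' returns first truthy value (str)

str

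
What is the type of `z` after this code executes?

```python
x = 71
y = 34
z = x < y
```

Comparison returns bool

bool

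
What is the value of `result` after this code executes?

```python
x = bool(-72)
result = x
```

x = True; result = True

True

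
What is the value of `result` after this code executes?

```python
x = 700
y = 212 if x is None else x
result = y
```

x = 700; y = 700; result = 700

700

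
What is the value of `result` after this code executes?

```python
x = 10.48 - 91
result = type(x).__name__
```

x is float; result = 'float'

'float'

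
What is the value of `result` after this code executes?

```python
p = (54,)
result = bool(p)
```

p = (54,); result = True

True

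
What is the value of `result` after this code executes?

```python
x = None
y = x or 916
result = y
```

x = None; y = 916; result = 916

916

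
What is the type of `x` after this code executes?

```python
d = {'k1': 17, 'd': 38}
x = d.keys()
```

.keys() returns dict_keys view

dict_keys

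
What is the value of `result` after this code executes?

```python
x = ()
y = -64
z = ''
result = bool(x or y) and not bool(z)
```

x = (); y = -64; z = ''; result = True

True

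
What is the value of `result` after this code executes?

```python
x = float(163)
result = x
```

x = 163.0; result = 163.0

163.0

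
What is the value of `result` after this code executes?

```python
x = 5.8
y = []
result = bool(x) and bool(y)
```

x = 5.8; y = []; result = False

False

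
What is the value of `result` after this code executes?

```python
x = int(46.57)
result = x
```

x = 46; result = 46

46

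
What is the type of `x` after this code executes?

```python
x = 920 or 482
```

'or' returns first truthy value (int)

int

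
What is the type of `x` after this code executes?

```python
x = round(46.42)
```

round() with no decimal places returns int

int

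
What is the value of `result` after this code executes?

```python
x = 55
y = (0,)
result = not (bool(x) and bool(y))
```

x = 55; y = (0,); result = False

False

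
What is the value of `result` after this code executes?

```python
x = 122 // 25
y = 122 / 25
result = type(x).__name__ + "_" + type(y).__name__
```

x is int; y is float; result = 'int_float'

'int_float'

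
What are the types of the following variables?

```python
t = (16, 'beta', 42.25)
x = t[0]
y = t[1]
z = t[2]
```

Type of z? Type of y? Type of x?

tuple[2] is float; tuple[1] is str; tuple[0] is int

float, str, int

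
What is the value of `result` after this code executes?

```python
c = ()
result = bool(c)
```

c = (); result = False

False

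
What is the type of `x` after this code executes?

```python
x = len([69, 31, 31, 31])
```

len() always returns int

int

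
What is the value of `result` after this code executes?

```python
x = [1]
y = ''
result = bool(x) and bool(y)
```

x = [1]; y = ''; result = False

False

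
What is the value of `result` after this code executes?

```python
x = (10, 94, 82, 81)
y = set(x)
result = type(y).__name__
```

x is tuple; y is set; result = 'set'

'set'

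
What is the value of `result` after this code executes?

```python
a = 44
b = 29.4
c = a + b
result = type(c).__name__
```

a is int; b is float; c is float; result = 'float'

'float'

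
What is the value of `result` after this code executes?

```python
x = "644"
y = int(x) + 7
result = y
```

x = '644'; y = 651; result = 651

651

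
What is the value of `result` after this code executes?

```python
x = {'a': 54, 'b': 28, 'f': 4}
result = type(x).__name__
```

x is dict; result = 'dict'

'dict'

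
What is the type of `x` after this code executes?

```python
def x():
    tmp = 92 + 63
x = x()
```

Function without return returns None

NoneType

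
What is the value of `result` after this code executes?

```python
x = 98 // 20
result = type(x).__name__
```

x is int; result = 'int'

'int'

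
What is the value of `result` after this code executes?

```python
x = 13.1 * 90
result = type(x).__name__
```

x is float; result = 'float'

'float'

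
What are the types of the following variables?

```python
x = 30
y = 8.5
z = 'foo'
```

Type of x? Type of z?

x is assigned a bare integer (no decimal point), so it is an int; z is assigned a quoted string literal, so it is a str

int, str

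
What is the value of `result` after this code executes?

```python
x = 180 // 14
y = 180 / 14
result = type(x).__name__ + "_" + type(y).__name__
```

x is int; y is float; result = 'int_float'

'int_float'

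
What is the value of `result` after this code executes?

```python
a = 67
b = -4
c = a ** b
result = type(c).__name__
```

a is int; b is int; c is float; result = 'float'

'float'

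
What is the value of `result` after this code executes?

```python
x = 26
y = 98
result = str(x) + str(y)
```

x = 26; y = 98; result = '2698'

'2698'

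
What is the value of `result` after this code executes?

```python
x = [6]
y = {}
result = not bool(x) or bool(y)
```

x = [6]; y = {}; result = False

False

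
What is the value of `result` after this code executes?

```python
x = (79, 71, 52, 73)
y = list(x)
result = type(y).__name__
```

x is tuple; y is list; result = 'list'

'list'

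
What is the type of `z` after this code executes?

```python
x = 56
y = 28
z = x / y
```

int / int = float

float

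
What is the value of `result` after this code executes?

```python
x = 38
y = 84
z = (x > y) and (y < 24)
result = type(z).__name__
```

x is int; y is int; z is bool; result = 'bool'

'bool'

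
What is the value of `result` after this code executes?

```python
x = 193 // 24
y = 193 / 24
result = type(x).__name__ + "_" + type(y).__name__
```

x is int; y is float; result = 'int_float'

'int_float'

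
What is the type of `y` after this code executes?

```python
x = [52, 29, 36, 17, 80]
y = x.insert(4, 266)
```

list.insert() returns None

NoneType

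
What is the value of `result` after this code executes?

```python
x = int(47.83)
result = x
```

x = 47; result = 47

47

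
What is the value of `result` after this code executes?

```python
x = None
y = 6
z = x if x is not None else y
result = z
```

x = None; y = 6; z = 6; result = 6

6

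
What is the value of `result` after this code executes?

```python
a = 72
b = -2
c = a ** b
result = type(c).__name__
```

a is int; b is int; c is float; result = 'float'

'float'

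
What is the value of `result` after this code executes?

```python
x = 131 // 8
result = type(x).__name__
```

x is int; result = 'int'

'int'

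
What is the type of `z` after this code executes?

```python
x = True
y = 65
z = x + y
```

bool + int = int (bool is subclass of int)

int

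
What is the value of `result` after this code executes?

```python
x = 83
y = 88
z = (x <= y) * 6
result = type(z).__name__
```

x is int; y is int; z is int; result = 'int'

'int'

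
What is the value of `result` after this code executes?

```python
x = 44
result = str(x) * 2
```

x = 44; result = '4444'

'4444'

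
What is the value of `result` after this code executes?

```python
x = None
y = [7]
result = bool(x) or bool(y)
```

x = None; y = [7]; result = True

True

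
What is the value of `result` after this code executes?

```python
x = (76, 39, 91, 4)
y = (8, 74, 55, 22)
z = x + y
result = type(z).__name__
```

x is tuple; y is tuple; z is tuple; result = 'tuple'

'tuple'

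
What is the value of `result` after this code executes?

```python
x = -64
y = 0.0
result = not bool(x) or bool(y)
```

x = -64; y = 0.0; result = False

False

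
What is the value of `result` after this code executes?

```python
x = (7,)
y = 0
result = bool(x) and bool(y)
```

x = (7,); y = 0; result = False

False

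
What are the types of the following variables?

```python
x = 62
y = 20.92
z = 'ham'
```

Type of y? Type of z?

y is assigned a number with a decimal point, so it is a float; z is assigned a quoted string literal, so it is a str

float, str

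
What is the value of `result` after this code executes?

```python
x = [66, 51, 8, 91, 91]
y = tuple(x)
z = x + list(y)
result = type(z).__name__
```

x is list; y is tuple; z is list; result = 'list'

'list'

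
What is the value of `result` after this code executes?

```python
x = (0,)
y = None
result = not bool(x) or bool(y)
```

x = (0,); y = None; result = False

False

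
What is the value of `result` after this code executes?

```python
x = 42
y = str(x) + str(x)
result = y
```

x = 42; y = '4242'; result = '4242'

'4242'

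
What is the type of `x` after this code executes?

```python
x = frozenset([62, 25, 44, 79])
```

frozenset() returns frozenset

frozenset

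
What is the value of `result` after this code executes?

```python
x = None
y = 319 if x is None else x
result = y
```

x = None; y = 319; result = 319

319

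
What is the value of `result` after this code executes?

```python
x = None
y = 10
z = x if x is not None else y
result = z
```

x = None; y = 10; z = 10; result = 10

10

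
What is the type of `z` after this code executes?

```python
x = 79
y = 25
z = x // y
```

int // int = int

int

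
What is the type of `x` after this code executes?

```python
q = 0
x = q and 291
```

'and' returns first falsy value (0 is int)

int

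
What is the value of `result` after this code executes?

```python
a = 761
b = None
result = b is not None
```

a = 761; b = None; result = False

False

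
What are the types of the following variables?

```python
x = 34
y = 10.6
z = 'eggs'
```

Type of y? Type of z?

y is assigned a number with a decimal point, so it is a float; z is assigned a quoted string literal, so it is a str

float, str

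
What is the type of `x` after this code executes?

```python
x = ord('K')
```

ord() returns int (code point)

int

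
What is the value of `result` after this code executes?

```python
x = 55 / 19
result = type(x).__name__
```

x is float; result = 'float'

'float'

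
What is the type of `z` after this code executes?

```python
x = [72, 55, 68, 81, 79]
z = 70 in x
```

'in' operator returns bool

bool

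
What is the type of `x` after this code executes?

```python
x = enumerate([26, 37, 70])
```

enumerate() returns an enumerate object

enumerate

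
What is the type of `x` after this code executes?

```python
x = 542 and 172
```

'and' with truthy values returns last operand (int)

int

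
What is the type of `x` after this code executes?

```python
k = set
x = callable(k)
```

callable() returns bool

bool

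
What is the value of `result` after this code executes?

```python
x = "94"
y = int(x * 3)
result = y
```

x = '94'; y = 949494; result = 949494

949494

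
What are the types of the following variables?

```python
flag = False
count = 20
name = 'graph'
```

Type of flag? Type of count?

flag is assigned the constant False, which has type bool; count is assigned a bare integer (no decimal point), so it is an int

bool, int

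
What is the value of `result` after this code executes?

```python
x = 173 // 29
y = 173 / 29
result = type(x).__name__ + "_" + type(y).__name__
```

x is int; y is float; result = 'int_float'

'int_float'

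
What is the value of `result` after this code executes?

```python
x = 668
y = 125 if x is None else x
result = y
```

x = 668; y = 668; result = 668

668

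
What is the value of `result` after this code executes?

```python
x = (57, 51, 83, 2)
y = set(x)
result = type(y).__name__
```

x is tuple; y is set; result = 'set'

'set'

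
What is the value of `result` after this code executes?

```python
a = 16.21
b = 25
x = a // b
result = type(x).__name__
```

a is float; b is int; x is float; result = 'float'

'float'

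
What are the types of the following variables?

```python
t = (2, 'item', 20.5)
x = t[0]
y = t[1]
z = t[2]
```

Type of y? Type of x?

tuple[1] is str; tuple[0] is int

str, int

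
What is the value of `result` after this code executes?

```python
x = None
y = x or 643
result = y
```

x = None; y = 643; result = 643

643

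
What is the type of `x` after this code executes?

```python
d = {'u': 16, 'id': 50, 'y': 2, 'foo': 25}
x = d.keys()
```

.keys() returns dict_keys view

dict_keys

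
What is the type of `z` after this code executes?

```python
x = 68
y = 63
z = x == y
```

Equality comparison returns bool

bool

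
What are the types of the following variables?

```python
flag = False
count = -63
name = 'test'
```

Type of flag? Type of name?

flag is assigned the constant False, which has type bool; name is assigned a quoted string literal, so it is a str

bool, str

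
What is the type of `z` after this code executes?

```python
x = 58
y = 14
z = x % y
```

int % int = int

int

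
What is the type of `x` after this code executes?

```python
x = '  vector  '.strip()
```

str.strip() returns str

str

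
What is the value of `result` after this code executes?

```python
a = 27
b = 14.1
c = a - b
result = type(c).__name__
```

a is int; b is float; c is float; result = 'float'

'float'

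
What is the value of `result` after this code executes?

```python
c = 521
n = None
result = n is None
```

c = 521; n = None; result = True

True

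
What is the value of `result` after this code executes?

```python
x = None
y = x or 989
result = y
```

x = None; y = 989; result = 989

989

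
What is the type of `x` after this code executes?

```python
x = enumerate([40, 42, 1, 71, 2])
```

enumerate() returns an enumerate object

enumerate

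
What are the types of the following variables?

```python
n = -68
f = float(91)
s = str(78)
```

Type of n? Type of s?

n is assigned a bare integer (no decimal point), so it is an int; s is assigned the result of calling str(), which returns a str

int, str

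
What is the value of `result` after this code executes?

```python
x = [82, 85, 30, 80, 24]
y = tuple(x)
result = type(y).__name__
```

x is list; y is tuple; result = 'tuple'

'tuple'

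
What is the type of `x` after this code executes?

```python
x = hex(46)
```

hex() returns str representation

str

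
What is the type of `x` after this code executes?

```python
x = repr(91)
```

repr() returns str

str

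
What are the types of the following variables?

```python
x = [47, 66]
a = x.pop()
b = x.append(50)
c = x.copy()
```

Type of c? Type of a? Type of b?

copy() returns list; pop() returns element; append() returns None

list, int, NoneType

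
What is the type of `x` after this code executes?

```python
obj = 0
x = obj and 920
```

'and' returns first falsy value (0 is int)

int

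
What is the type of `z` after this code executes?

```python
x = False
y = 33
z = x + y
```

bool + int = int (bool is subclass of int)

int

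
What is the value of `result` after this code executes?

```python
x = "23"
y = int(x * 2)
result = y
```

x = '23'; y = 2323; result = 2323

2323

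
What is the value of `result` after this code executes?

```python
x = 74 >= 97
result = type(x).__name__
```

x is bool; result = 'bool'

'bool'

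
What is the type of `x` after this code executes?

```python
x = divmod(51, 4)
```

divmod() returns tuple of (quotient, remainder)

tuple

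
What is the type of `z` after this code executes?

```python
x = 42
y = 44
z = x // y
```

int // int = int

int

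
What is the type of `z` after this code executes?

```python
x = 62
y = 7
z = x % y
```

int % int = int

int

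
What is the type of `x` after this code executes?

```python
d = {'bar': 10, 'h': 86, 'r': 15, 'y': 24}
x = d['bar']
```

Accessing dict[str, int] with str key returns int

int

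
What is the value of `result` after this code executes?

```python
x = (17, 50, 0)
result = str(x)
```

x = (17, 50, 0); result = '(17, 50, 0)'

'(17, 50, 0)'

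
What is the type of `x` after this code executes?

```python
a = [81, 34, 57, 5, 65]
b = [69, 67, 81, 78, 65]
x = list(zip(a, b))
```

list(zip()) returns a list of tuples

list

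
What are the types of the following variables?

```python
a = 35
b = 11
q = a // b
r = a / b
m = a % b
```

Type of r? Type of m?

/ returns float; % of ints returns int

float, int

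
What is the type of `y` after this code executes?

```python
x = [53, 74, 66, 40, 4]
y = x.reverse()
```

list.reverse() returns None

NoneType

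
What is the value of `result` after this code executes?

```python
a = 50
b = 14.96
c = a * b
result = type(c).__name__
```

a is int; b is float; c is float; result = 'float'

'float'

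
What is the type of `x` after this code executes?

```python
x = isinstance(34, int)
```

isinstance() returns bool

bool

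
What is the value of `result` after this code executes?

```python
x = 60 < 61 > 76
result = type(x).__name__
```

x is bool; result = 'bool'

'bool'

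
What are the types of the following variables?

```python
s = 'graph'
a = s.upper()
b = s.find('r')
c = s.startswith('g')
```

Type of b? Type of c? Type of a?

find() returns int; startswith() returns bool; upper() returns str

int, bool, str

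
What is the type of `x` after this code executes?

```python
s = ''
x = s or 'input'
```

'or' returns first truthy value (str)

str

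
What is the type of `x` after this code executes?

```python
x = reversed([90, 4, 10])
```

reversed() on a list returns list_reverseiterator

list_reverseiterator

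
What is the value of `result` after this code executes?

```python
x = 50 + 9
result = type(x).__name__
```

x is int; result = 'int'

'int'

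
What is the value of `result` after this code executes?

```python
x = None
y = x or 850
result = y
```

x = None; y = 850; result = 850

850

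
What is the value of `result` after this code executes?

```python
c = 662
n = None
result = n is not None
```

c = 662; n = None; result = False

False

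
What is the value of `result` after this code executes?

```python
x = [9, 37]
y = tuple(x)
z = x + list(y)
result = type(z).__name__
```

x is list; y is tuple; z is list; result = 'list'

'list'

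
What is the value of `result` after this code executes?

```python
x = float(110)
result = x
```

x = 110.0; result = 110.0

110.0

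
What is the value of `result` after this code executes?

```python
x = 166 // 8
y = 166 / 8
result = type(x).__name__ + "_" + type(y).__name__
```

x is int; y is float; result = 'int_float'

'int_float'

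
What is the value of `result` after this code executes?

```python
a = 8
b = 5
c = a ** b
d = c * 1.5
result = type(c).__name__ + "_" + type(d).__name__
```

a is int; b is int; c is int; d is float; result = 'int_float'

'int_float'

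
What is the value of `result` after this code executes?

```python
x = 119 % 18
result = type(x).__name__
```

x is int; result = 'int'

'int'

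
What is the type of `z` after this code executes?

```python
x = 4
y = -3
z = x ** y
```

int ** negative = float

float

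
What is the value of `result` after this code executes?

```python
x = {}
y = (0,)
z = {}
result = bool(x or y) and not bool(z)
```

x = {}; y = (0,); z = {}; result = True

True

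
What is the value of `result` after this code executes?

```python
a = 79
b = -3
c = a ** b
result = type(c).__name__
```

a is int; b is int; c is float; result = 'float'

'float'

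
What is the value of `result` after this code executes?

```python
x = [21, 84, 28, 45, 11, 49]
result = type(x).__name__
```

x is list; result = 'list'

'list'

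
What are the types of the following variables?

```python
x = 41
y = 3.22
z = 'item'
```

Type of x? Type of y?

x is assigned a bare integer (no decimal point), so it is an int; y is assigned a number with a decimal point, so it is a float

int, float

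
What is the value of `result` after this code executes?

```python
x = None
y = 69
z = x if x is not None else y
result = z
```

x = None; y = 69; z = 69; result = 69

69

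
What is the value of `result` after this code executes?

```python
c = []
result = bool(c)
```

c = []; result = False

False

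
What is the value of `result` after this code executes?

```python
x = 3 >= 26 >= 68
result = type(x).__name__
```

x is bool; result = 'bool'

'bool'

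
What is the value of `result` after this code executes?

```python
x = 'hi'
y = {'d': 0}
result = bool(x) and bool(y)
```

x = 'hi'; y = {'d': 0}; result = True

True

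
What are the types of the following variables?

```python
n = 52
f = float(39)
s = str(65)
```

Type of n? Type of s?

n is assigned a bare integer (no decimal point), so it is an int; s is assigned the result of calling str(), which returns a str

int, str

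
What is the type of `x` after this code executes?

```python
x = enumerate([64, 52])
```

enumerate() returns an enumerate object

enumerate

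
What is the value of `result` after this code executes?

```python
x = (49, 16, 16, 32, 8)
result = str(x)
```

x = (49, 16, 16, 32, 8); result = '(49, 16, 16, 32, 8)'

'(49, 16, 16, 32, 8)'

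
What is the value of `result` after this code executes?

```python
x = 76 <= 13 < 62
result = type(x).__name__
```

x is bool; result = 'bool'

'bool'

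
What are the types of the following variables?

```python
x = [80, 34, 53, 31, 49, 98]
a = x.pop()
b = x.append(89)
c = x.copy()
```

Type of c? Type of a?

copy() returns list; pop() returns element

list, int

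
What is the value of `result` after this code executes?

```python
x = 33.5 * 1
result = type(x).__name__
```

x is float; result = 'float'

'float'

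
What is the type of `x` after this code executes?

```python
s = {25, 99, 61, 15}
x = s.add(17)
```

set.add() returns None (mutates in place)

NoneType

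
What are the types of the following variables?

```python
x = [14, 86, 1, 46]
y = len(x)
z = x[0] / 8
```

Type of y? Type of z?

len() returns int; int / int = float

int, float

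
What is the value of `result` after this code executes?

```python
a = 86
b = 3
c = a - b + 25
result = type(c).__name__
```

a is int; b is int; c is int; result = 'int'

'int'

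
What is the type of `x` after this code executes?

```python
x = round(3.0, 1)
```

round() with decimal places returns float

float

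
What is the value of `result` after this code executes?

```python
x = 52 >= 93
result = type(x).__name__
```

x is bool; result = 'bool'

'bool'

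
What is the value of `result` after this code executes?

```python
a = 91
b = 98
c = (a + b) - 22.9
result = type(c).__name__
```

a is int; b is int; c is float; result = 'float'

'float'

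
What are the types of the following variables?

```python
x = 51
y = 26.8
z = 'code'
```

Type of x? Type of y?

x is assigned a bare integer (no decimal point), so it is an int; y is assigned a number with a decimal point, so it is a float

int, float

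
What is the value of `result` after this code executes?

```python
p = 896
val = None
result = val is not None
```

p = 896; val = None; result = False

False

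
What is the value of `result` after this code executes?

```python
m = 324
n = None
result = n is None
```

m = 324; n = None; result = True

True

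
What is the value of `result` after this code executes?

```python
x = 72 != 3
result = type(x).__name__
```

x is bool; result = 'bool'

'bool'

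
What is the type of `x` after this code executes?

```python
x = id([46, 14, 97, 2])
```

id() returns int

int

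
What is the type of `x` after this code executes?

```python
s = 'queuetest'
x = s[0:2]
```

Slicing a str returns str

str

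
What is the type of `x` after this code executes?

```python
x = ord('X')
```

ord() returns int (code point)

int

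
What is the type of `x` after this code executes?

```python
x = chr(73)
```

chr() returns str (single char)

str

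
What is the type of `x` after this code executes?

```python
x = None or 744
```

'or' with None returns the other truthy value

int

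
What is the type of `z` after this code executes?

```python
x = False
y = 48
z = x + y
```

bool + int = int (bool is subclass of int)

int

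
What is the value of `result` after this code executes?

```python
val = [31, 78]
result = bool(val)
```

val = [31, 78]; result = True

True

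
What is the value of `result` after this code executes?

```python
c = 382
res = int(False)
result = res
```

c = 382; res = 0; result = 0

0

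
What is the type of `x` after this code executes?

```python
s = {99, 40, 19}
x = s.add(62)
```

set.add() returns None (mutates in place)

NoneType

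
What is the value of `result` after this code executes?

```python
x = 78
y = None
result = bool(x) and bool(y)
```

x = 78; y = None; result = False

False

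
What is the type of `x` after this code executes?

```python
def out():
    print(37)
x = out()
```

Function without return returns None

NoneType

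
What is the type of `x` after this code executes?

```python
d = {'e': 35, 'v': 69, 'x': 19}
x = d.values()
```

.values() returns dict_values view

dict_values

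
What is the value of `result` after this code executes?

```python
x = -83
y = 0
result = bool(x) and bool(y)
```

x = -83; y = 0; result = False

False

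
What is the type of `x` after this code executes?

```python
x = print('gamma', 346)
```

print() returns None

NoneType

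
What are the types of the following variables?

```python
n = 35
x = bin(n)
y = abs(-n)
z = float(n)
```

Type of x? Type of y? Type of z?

bin() returns str; abs() of int returns int; float() returns float

str, int, float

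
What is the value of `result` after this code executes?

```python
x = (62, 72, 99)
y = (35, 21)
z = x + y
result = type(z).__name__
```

x is tuple; y is tuple; z is tuple; result = 'tuple'

'tuple'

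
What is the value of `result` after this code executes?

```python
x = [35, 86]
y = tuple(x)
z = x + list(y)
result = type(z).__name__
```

x is list; y is tuple; z is list; result = 'list'

'list'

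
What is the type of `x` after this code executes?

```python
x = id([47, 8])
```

id() returns int

int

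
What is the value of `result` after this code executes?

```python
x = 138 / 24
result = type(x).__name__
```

x is float; result = 'float'

'float'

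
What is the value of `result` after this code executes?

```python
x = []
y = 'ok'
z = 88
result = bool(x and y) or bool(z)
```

x = []; y = 'ok'; z = 88; result = True

True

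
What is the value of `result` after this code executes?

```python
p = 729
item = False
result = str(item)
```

p = 729; item = False; result = 'False'

'False'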